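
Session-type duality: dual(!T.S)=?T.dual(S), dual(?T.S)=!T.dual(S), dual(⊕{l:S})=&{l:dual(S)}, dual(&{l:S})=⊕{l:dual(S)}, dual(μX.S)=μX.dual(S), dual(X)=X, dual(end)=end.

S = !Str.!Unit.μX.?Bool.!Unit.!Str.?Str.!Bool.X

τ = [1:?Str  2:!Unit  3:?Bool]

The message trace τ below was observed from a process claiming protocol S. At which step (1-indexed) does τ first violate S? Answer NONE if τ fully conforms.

1

@1 got ?Str, protocol expects !Str  ✗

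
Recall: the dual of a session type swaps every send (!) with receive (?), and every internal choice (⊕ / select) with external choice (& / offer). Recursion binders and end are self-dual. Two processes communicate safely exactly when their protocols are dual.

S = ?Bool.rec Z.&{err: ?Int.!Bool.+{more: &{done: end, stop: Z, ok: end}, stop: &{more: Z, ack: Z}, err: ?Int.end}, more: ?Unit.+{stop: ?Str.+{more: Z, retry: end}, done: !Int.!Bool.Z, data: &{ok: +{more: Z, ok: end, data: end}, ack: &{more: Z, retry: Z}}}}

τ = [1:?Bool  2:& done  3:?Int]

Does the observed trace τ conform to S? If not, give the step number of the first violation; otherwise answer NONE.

2

@1 ?Bool  ✓  state: rec Z.…
@2 got & done, protocol expects & err or & more  ✗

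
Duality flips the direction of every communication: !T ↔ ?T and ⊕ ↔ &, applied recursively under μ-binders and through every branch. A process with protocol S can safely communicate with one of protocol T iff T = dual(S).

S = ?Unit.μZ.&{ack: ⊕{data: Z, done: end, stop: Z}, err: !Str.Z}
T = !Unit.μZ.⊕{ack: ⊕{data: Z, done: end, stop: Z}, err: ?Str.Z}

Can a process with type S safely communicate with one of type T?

NO

?Unit ‖ !Unit  ok
  μZ ‖ μZ  ok (μ self-dual)
    &{ack,err} ‖ ⊕{ack,err}  ok same labels
      • ack:
        ⊕{data,done,stop} ‖ ⊕{data,done,stop}  ✗ choice polarity not flipped — not dual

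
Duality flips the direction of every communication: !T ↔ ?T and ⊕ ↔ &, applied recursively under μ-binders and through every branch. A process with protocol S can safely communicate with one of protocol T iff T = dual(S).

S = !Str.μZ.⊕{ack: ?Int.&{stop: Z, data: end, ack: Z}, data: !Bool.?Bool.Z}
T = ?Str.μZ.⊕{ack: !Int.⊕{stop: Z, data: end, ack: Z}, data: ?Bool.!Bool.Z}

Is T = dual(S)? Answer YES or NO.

!Str ‖ ?Str  ✓
  μZ ‖ μZ  ✓ (binder kept)
    ⊕{ack,data} ‖ ⊕{ack,data}  ✗ choice polarity not flipped — not dual

NO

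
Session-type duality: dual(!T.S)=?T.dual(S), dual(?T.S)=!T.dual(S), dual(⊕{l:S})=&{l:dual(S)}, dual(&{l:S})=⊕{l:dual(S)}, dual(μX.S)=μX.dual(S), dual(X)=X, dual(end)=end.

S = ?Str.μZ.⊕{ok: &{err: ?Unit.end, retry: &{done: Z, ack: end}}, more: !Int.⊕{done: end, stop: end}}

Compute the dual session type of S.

!Str.μZ.&{ok: ⊕{err: !Unit.end, retry: ⊕{done: Z, ack: end}}, more: ?Int.&{done: end, stop: end}}

?Str = !Str
  μZ = μZ  (rec unchanged)
    ⊕{ok,more} = &{ok,more}  (internal→external)
      case ok:
        &{err,retry} = ⊕{err,retry}  (offer→select)
          case err:
            ?Unit = !Unit
              dual(end) = end
          case retry:
            &{done,ack} = ⊕{done,ack}  (offer→select)
              case done:
                dual(Z) = Z
              case ack:
                dual(end) = end
      case more:
        !Int = ?Int
          ⊕{done,stop} = &{done,stop}  (internal→external)
            case done:
              dual(end) = end
            case stop:
              dual(end) = end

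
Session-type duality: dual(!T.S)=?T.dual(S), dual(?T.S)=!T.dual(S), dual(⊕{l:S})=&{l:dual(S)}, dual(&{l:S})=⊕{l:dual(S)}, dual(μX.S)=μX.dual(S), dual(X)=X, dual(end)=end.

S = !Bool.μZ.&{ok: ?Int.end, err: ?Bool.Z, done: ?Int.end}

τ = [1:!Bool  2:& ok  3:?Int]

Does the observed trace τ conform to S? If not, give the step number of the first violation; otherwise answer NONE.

[1] !Bool  match  cont: μZ.…
[2] & ok  match  cont: ?Int.end
[3] ?Int  match  cont: end
trace exhausted — no violation

NONE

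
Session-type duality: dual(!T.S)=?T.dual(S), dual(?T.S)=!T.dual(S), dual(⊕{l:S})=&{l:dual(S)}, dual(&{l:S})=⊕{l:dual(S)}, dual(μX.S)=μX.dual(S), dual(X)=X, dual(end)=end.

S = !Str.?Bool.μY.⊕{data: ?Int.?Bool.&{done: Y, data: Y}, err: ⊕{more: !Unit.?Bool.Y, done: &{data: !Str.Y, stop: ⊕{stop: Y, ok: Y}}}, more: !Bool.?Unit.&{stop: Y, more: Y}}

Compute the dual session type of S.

?Str.!Bool.μY.&{data: !Int.!Bool.⊕{done: Y, data: Y}, err: &{more: ?Unit.!Bool.Y, done: ⊕{data: ?Str.Y, stop: &{stop: Y, ok: Y}}}, more: ?Bool.!Unit.⊕{stop: Y, more: Y}}

!Str ↦ ?Str
  ?Bool ↦ !Bool
    μY ↦ μY  (μ self-dual)
      ⊕{data,err,more} ↦ &{data,err,more}  (⊕→&)
        case data:
          ?Int ↦ !Int
            ?Bool ↦ !Bool
              &{done,data} ↦ ⊕{done,data}  (&→⊕)
                case done:
                  Y self-dual
                case data:
                  Y self-dual
        case err:
          ⊕{more,done} ↦ &{more,done}  (⊕→&)
            case more:
              !Unit ↦ ?Unit
                ?Bool ↦ !Bool
                  Y self-dual
            case done:
              &{data,stop} ↦ ⊕{data,stop}  (&→⊕)
                case data:
                  !Str ↦ ?Str
                    Y self-dual
                case stop:
                  ⊕{stop,ok} ↦ &{stop,ok}  (⊕→&)
                    case stop:
                      Y self-dual
                    case ok:
                      Y self-dual
        case more:
          !Bool ↦ ?Bool
            ?Unit ↦ !Unit
              &{stop,more} ↦ ⊕{stop,more}  (&→⊕)
                case stop:
                  Y self-dual
                case more:
                  Y self-dual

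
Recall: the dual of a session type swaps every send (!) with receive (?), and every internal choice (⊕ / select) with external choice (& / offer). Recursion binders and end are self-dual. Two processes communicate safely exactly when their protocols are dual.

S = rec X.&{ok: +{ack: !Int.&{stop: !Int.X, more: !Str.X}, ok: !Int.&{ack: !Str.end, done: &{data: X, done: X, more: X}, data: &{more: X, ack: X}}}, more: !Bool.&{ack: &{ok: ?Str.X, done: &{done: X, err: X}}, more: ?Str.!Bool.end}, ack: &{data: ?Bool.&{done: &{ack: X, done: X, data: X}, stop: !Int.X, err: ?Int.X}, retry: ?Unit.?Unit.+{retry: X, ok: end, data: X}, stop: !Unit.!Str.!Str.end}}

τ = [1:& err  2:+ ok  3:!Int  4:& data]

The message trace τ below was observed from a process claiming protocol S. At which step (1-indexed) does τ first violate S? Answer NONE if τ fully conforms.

[1] got & err, protocol expects & ok or & more or & ack  ✗

1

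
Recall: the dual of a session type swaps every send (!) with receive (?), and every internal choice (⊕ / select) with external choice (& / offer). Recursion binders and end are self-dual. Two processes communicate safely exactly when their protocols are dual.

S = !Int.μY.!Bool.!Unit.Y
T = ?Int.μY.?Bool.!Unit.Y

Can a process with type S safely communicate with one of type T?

!Int | ?Int  ✓
  μY | μY  ✓ (binder kept)
    !Bool | ?Bool  ✓
      !Unit | !Unit  ✗ same direction on both sides — not dual

NO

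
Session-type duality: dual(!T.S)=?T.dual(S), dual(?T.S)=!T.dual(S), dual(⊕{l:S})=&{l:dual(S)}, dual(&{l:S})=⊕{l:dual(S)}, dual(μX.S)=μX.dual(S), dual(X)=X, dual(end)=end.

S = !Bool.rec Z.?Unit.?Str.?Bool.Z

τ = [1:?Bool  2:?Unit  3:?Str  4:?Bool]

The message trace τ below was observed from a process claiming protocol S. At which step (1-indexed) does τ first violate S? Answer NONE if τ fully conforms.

[1] got ?Bool, protocol expects !Bool  ✗

1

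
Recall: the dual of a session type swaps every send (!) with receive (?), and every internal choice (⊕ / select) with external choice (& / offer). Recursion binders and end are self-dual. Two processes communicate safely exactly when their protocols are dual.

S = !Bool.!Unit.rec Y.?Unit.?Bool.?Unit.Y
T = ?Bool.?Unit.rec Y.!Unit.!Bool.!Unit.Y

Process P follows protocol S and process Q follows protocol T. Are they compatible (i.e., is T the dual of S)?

YES

!Bool vs ?Bool  match
  !Unit vs ?Unit  match
    rec Y vs rec Y  match (rec unchanged)
      ?Unit vs !Unit  match
        ?Bool vs !Bool  match
          ?Unit vs !Unit  match
            Y vs Y  match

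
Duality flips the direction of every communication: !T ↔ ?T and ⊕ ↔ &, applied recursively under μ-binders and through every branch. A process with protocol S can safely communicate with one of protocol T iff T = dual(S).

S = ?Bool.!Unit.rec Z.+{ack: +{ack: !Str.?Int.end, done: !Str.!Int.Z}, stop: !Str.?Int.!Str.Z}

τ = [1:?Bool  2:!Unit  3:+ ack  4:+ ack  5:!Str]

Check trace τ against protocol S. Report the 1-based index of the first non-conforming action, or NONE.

step 1: ?Bool  ok  now at !Unit.rec Z.…
step 2: !Unit  ok  now at rec Z.…
step 3: + ack  ok  now at +{ack: !Str.?Int.end, done: !Str.!Int.rec Z.…}
step 4: + ack  ok  now at !Str.?Int.end
step 5: !Str  ok  now at ?Int.end
τ conforms to S (length 5)

NONE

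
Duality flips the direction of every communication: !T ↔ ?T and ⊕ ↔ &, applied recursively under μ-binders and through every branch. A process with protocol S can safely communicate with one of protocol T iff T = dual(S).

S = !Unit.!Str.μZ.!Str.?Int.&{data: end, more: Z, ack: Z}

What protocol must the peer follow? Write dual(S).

!Unit → ?Unit
  !Str → ?Str
    μZ → μZ  (binder kept)
      !Str → ?Str
        ?Int → !Int
          &{data,more,ack} → ⊕{data,more,ack}  (&→⊕)
            case data:
              end ↦ end
            case more:
              Z ↦ Z
            case ack:
              Z ↦ Z

?Unit.?Str.μZ.?Str.!Int.⊕{data: end, more: Z, ack: Z}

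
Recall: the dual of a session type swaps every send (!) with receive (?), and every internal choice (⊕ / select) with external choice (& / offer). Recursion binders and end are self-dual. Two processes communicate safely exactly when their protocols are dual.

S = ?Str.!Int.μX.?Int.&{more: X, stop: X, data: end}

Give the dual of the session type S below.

?Str = !Str
  !Int = ?Int
    μX = μX  (rec unchanged)
      ?Int = !Int
        &{more,stop,data} = ⊕{more,stop,data}  (external→internal)
          [more]
            dual(X) = X
          [stop]
            dual(X) = X
          [data]
            dual(end) = end

!Str.?Int.μX.!Int.⊕{more: X, stop: X, data: end}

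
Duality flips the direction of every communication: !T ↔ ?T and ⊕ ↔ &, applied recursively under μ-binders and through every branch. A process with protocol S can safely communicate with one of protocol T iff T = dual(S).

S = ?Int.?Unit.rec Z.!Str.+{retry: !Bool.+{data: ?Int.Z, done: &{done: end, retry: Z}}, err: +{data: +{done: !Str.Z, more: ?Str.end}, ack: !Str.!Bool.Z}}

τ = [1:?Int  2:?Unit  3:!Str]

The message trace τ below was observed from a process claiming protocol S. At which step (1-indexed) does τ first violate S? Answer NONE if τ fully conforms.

NONE

@1 ?Int  match  state: ?Unit.rec Z.…
@2 ?Unit  match  state: rec Z.…
@3 !Str  match  state: +{retry: !Bool.+{data: ?Int.rec Z.…, done: &{done: end, retry: rec Z.…}}, err: +{data: +{done: !Str.rec Z.…, more: ?Str.end}, ack: !Str.!Bool.rec Z.…}}
trace exhausted — no violation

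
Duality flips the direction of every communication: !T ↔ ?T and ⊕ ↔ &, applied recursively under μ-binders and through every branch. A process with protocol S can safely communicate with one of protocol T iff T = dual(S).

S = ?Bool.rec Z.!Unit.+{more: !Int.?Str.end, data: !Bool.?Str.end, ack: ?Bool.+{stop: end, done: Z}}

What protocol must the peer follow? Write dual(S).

!Bool.rec Z.?Unit.&{more: ?Int.!Str.end, data: ?Bool.!Str.end, ack: !Bool.&{stop: end, done: Z}}

?Bool = !Bool
  rec Z = rec Z  (rec unchanged)
    !Unit = ?Unit
      +{more,data,ack} = &{more,data,ack}  (internal→external)
        [more]
          !Int = ?Int
            ?Str = !Str
              end self-dual
        [data]
          !Bool = ?Bool
            ?Str = !Str
              end self-dual
        [ack]
          ?Bool = !Bool
            +{stop,done} = &{stop,done}  (internal→external)
              [stop]
                end self-dual
              [done]
                Z self-dual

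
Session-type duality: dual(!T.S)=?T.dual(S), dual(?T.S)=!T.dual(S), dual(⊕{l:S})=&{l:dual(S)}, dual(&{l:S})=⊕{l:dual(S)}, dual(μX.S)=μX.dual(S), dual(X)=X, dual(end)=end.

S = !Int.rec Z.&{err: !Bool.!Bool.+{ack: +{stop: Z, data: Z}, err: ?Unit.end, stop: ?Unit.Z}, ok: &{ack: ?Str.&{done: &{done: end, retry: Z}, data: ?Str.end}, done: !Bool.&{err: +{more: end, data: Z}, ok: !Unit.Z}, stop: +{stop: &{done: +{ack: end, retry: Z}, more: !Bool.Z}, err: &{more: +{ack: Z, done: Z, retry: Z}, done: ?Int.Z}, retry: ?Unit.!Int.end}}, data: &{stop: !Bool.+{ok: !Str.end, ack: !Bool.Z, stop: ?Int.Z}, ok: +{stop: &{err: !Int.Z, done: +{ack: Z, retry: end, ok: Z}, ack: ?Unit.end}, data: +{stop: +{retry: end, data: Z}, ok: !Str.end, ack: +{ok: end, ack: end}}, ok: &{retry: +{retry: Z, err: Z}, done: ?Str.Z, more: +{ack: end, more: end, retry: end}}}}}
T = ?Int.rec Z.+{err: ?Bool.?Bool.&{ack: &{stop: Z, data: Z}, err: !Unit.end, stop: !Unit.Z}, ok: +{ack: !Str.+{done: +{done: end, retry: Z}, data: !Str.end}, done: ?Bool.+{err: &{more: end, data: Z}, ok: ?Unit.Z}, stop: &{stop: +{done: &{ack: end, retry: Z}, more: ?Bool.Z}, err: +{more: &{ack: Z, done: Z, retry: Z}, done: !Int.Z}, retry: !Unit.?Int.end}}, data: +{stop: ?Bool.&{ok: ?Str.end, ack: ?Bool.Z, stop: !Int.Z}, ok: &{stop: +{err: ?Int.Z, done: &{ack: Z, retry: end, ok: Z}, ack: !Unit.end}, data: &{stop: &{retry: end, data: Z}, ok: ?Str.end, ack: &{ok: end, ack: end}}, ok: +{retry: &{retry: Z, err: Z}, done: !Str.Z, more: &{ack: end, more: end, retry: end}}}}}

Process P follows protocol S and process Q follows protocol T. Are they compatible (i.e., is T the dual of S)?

!Int | ?Int  ✓
  rec Z | rec Z  ✓ (rec unchanged)
    &{err,ok,data} | +{err,ok,data}  ✓ same labels
      [err]
        !Bool | ?Bool  ✓
          !Bool | ?Bool  ✓
            +{ack,err,stop} | &{ack,err,stop}  ✓ same labels
              [ack]
                +{stop,data} | &{stop,data}  ✓ same labels
                  [stop]
                    Z | Z  ✓
                  [data]
                    Z | Z  ✓
              [err]
                ?Unit | !Unit  ✓
                  end | end  ✓
              [stop]
                ?Unit | !Unit  ✓
                  Z | Z  ✓
      [ok]
        &{ack,done,stop} | +{ack,done,stop}  ✓ same labels
          [ack]
            ?Str | !Str  ✓
              &{done,data} | +{done,data}  ✓ same labels
                [done]
                  &{done,retry} | +{done,retry}  ✓ same labels
                    [done]
                      end | end  ✓
                    [retry]
                      Z | Z  ✓
                [data]
                  ?Str | !Str  ✓
                    end | end  ✓
          [done]
            !Bool | ?Bool  ✓
              &{err,ok} | +{err,ok}  ✓ same labels
                [err]
                  +{more,data} | &{more,data}  ✓ same labels
                    [more]
                      end | end  ✓
                    [data]
                      Z | Z  ✓
                [ok]
                  !Unit | ?Unit  ✓
                    Z | Z  ✓
          [stop]
            +{stop,err,retry} | &{stop,err,retry}  ✓ same labels
              [stop]
                &{done,more} | +{done,more}  ✓ same labels
                  [done]
                    +{ack,retry} | &{ack,retry}  ✓ same labels
                      [ack]
                        end | end  ✓
                      [retry]
                        Z | Z  ✓
                  [more]
                    !Bool | ?Bool  ✓
                      Z | Z  ✓
              [err]
                &{more,done} | +{more,done}  ✓ same labels
                  [more]
                    +{ack,done,retry} | &{ack,done,retry}  ✓ same labels
                      [ack]
                        Z | Z  ✓
                      [done]
                        Z | Z  ✓
                      [retry]
                        Z | Z  ✓
                  [done]
                    ?Int | !Int  ✓
                      Z | Z  ✓
              [retry]
                ?Unit | !Unit  ✓
                  !Int | ?Int  ✓
                    end | end  ✓
      [data]
        &{stop,ok} | +{stop,ok}  ✓ same labels
          [stop]
            !Bool | ?Bool  ✓
              +{ok,ack,stop} | &{ok,ack,stop}  ✓ same labels
                [ok]
                  !Str | ?Str  ✓
                    end | end  ✓
                [ack]
                  !Bool | ?Bool  ✓
                    Z | Z  ✓
                [stop]
                  ?Int | !Int  ✓
                    Z | Z  ✓
          [ok]
            +{stop,data,ok} | &{stop,data,ok}  ✓ same labels
              [stop]
                &{err,done,ack} | +{err,done,ack}  ✓ same labels
                  [err]
                    !Int | ?Int  ✓
                      Z | Z  ✓
                  [done]
                    +{ack,retry,ok} | &{ack,retry,ok}  ✓ same labels
                      [ack]
                        Z | Z  ✓
                      [retry]
                        end | end  ✓
                      [ok]
                        Z | Z  ✓
                  [ack]
                    ?Unit | !Unit  ✓
                      end | end  ✓
              [data]
                +{stop,ok,ack} | &{stop,ok,ack}  ✓ same labels
                  [stop]
                    +{retry,data} | &{retry,data}  ✓ same labels
                      [retry]
                        end | end  ✓
                      [data]
                        Z | Z  ✓
                  [ok]
                    !Str | ?Str  ✓
                      end | end  ✓
                  [ack]
                    +{ok,ack} | &{ok,ack}  ✓ same labels
                      [ok]
                        end | end  ✓
                      [ack]
                        end | end  ✓
              [ok]
                &{retry,done,more} | +{retry,done,more}  ✓ same labels
                  [retry]
                    +{retry,err} | &{retry,err}  ✓ same labels
                      [retry]
                        Z | Z  ✓
                      [err]
                        Z | Z  ✓
                  [done]
                    ?Str | !Str  ✓
                      Z | Z  ✓
                  [more]
                    +{ack,more,retry} | &{ack,more,retry}  ✓ same labels
                      [ack]
                        end | end  ✓
                      [more]
                        end | end  ✓
                      [retry]
                        end | end  ✓

YES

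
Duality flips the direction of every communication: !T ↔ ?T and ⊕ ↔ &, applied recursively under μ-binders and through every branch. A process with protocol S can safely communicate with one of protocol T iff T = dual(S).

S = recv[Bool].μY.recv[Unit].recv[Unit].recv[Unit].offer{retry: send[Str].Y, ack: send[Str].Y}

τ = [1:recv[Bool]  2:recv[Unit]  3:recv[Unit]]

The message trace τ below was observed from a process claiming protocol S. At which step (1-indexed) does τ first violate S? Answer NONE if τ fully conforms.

[1] recv[Bool]  match  state: μY.…
[2] recv[Unit]  match  state: recv[Unit].recv[Unit].offer{retry: send[Str].μY.…, ack: send[Str].μY.…}
[3] recv[Unit]  match  state: recv[Unit].offer{retry: send[Str].μY.…, ack: send[Str].μY.…}
all 3 steps conform

NONE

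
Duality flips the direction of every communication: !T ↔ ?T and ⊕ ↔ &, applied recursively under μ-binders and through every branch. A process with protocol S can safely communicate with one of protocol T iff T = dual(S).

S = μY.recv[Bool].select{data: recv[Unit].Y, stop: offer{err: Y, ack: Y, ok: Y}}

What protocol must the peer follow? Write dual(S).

μY ↦ μY  (rec unchanged)
  recv[Bool] ↦ send[Bool]
    select{data,stop} ↦ offer{data,stop}  (⊕→&)
      [data]
        recv[Unit] ↦ send[Unit]
          Y ↦ Y
      [stop]
        offer{err,ack,ok} ↦ select{err,ack,ok}  (&→⊕)
          [err]
            Y ↦ Y
          [ack]
            Y ↦ Y
          [ok]
            Y ↦ Y

μY.send[Bool].offer{data: send[Unit].Y, stop: select{err: Y, ack: Y, ok: Y}}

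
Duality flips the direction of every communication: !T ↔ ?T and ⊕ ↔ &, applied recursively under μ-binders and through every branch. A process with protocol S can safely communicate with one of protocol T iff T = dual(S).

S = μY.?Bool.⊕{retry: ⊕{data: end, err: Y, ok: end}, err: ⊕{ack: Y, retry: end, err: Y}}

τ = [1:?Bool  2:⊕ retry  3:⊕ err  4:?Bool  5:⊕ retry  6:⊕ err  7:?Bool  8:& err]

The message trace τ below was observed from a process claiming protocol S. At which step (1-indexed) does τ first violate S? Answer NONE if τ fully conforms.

@1 ?Bool  ok  now at ⊕{retry: ⊕{data: end, err: μY.…, ok: end}, err: ⊕{ack: μY.…, retry: end, err: μY.…}}
@2 ⊕ retry  ok  now at ⊕{data: end, err: μY.…, ok: end}
@3 ⊕ err  ok  now at μY.…
@4 ?Bool  ok  now at ⊕{retry: ⊕{data: end, err: μY.…, ok: end}, err: ⊕{ack: μY.…, retry: end, err: μY.…}}
@5 ⊕ retry  ok  now at ⊕{data: end, err: μY.…, ok: end}
@6 ⊕ err  ok  now at μY.…
@7 ?Bool  ok  now at ⊕{retry: ⊕{data: end, err: μY.…, ok: end}, err: ⊕{ack: μY.…, retry: end, err: μY.…}}
@8 got & err, protocol expects ⊕ retry or ⊕ err  ✗

8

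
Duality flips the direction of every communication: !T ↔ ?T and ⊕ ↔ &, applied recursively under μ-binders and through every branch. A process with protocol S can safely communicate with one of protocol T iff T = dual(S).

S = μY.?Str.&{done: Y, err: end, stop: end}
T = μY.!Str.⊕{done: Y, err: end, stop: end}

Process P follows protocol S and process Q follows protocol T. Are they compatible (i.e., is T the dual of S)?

YES

μY vs μY  match (rec unchanged)
  ?Str vs !Str  match
    &{done,err,stop} vs ⊕{done,err,stop}  match label sets agree
      case done:
        Y vs Y  match
      case err:
        end vs end  match
      case stop:
        end vs end  match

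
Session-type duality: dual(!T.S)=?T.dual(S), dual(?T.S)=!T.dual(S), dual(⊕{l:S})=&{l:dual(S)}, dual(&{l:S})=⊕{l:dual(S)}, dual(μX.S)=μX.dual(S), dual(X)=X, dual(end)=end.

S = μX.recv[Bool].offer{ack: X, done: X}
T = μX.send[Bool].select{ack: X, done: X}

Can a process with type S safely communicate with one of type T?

μX vs μX  ✓ (μ self-dual)
  recv[Bool] vs send[Bool]  ✓
    offer{ack,done} vs select{ack,done}  ✓ labels match
      • ack:
        X vs X  ✓
      • done:
        X vs X  ✓

YES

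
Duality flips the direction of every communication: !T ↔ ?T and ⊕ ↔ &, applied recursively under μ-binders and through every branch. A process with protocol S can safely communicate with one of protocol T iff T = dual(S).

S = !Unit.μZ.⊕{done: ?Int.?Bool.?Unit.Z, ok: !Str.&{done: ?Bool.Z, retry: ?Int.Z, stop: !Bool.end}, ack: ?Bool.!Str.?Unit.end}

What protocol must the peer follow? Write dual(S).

?Unit.μZ.&{done: !Int.!Bool.!Unit.Z, ok: ?Str.⊕{done: !Bool.Z, retry: !Int.Z, stop: ?Bool.end}, ack: !Bool.?Str.!Unit.end}

!Unit = ?Unit
  μZ = μZ  (μ self-dual)
    ⊕{done,ok,ack} = &{done,ok,ack}  (select→offer)
      [done]
        ?Int = !Int
          ?Bool = !Bool
            ?Unit = !Unit
              dual(Z) = Z
      [ok]
        !Str = ?Str
          &{done,retry,stop} = ⊕{done,retry,stop}  (&→⊕)
            [done]
              ?Bool = !Bool
                dual(Z) = Z
            [retry]
              ?Int = !Int
                dual(Z) = Z
            [stop]
              !Bool = ?Bool
                dual(end) = end
      [ack]
        ?Bool = !Bool
          !Str = ?Str
            ?Unit = !Unit
              dual(end) = end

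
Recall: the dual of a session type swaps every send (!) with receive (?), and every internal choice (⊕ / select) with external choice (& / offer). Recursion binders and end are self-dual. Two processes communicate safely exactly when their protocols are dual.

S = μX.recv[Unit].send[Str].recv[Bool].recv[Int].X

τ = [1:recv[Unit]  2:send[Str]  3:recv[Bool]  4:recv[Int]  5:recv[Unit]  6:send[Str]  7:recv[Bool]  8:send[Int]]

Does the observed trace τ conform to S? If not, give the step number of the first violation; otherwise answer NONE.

@1 recv[Unit]  ok  state: send[Str].recv[Bool].recv[Int].μX.…
@2 send[Str]  ok  state: recv[Bool].recv[Int].μX.…
@3 recv[Bool]  ok  state: recv[Int].μX.…
@4 recv[Int]  ok  state: μX.…
@5 recv[Unit]  ok  state: send[Str].recv[Bool].recv[Int].μX.…
@6 send[Str]  ok  state: recv[Bool].recv[Int].μX.…
@7 recv[Bool]  ok  state: recv[Int].μX.…
@8 got send[Int], protocol expects recv[Int]  ✗

8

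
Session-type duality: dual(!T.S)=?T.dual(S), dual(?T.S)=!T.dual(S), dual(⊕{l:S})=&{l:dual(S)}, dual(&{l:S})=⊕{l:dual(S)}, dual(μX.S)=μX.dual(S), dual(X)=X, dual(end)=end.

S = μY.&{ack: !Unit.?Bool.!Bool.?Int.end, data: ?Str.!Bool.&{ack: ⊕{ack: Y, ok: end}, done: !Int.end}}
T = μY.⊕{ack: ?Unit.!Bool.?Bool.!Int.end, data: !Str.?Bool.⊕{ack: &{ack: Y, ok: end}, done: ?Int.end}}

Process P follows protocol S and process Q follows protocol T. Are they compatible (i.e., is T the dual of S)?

YES

μY | μY  ok (binder kept)
  &{ack,data} | ⊕{ack,data}  ok label sets agree
    case ack:
      !Unit | ?Unit  ok
        ?Bool | !Bool  ok
          !Bool | ?Bool  ok
            ?Int | !Int  ok
              end | end  ok
    case data:
      ?Str | !Str  ok
        !Bool | ?Bool  ok
          &{ack,done} | ⊕{ack,done}  ok label sets agree
            case ack:
              ⊕{ack,ok} | &{ack,ok}  ok label sets agree
                case ack:
                  Y | Y  ok
                case ok:
                  end | end  ok
            case done:
              !Int | ?Int  ok
                end | end  ok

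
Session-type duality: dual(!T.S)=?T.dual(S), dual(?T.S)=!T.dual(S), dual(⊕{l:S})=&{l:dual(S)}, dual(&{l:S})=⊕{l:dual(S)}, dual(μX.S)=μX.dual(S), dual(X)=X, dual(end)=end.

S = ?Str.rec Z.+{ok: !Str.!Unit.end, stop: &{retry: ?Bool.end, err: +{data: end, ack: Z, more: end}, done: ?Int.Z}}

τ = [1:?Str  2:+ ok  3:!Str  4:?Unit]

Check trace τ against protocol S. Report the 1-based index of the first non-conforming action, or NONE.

step 1: ?Str  ok  cont: rec Z.…
step 2: + ok  ok  cont: !Str.!Unit.end
step 3: !Str  ok  cont: !Unit.end
step 4: got ?Unit, protocol expects !Unit  ✗

4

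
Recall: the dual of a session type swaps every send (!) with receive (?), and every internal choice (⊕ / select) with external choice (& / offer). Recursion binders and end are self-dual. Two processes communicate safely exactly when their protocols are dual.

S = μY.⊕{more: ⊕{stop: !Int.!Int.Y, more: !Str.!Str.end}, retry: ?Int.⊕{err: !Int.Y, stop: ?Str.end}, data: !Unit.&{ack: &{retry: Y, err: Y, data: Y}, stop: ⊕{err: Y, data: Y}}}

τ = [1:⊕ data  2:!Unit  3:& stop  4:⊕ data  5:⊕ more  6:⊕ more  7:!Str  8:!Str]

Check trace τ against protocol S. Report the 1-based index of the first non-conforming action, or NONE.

[1] ⊕ data  match  now at !Unit.&{ack: &{retry: μY.…, err: μY.…, data: μY.…}, stop: ⊕{err: μY.…, data: μY.…}}
[2] !Unit  match  now at &{ack: &{retry: μY.…, err: μY.…, data: μY.…}, stop: ⊕{err: μY.…, data: μY.…}}
[3] & stop  match  now at ⊕{err: μY.…, data: μY.…}
[4] ⊕ data  match  now at μY.…
[5] ⊕ more  match  now at ⊕{stop: !Int.!Int.μY.…, more: !Str.!Str.end}
[6] ⊕ more  match  now at !Str.!Str.end
[7] !Str  match  now at !Str.end
[8] !Str  match  now at end
τ conforms to S (length 8)

NONE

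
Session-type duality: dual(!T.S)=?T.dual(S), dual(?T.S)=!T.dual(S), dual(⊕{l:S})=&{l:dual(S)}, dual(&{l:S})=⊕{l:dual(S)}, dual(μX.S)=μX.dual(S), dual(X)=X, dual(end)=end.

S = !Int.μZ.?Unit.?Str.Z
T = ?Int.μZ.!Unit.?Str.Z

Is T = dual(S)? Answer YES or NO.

!Int vs ?Int  ok
  μZ vs μZ  ok (μ self-dual)
    ?Unit vs !Unit  ok
      ?Str vs ?Str  ✗ same direction on both sides — not dual

NO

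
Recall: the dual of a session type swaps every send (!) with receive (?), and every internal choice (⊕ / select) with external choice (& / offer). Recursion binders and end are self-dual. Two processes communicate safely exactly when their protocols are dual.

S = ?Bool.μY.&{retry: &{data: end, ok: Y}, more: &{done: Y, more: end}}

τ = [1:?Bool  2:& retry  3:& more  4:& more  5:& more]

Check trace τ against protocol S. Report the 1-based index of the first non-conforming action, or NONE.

3

step 1: ?Bool  match  state: μY.…
step 2: & retry  match  state: &{data: end, ok: μY.…}
step 3: got & more, protocol expects & data or & ok  ✗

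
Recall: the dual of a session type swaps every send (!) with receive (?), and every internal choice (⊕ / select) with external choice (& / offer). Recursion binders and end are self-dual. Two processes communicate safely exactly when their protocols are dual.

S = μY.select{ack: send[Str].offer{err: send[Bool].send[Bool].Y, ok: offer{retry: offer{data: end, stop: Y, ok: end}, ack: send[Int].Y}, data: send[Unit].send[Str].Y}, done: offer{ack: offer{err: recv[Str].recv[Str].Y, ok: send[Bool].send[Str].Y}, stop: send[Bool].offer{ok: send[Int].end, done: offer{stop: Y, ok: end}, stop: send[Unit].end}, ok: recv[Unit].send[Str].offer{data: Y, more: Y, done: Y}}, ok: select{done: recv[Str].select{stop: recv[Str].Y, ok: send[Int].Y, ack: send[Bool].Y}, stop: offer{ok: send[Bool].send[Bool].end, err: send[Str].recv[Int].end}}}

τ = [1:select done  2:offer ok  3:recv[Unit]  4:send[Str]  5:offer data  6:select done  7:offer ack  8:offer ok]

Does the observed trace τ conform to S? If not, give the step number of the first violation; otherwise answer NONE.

NONE

@1 select done  ok  now at offer{ack: offer{err: recv[Str].recv[Str].μY.…, ok: send[Bool].send[Str].μY.…}, stop: send[Bool].offer{ok: send[Int].end, done: offer{stop: μY.…, ok: end}, stop: send[Unit].end}, ok: recv[Unit].send[Str].offer{data: μY.…, more: μY.…, done: μY.…}}
@2 offer ok  ok  now at recv[Unit].send[Str].offer{data: μY.…, more: μY.…, done: μY.…}
@3 recv[Unit]  ok  now at send[Str].offer{data: μY.…, more: μY.…, done: μY.…}
@4 send[Str]  ok  now at offer{data: μY.…, more: μY.…, done: μY.…}
@5 offer data  ok  now at μY.…
@6 select done  ok  now at offer{ack: offer{err: recv[Str].recv[Str].μY.…, ok: send[Bool].send[Str].μY.…}, stop: send[Bool].offer{ok: send[Int].end, done: offer{stop: μY.…, ok: end}, stop: send[Unit].end}, ok: recv[Unit].send[Str].offer{data: μY.…, more: μY.…, done: μY.…}}
@7 offer ack  ok  now at offer{err: recv[Str].recv[Str].μY.…, ok: send[Bool].send[Str].μY.…}
@8 offer ok  ok  now at send[Bool].send[Str].μY.…
trace exhausted — no violation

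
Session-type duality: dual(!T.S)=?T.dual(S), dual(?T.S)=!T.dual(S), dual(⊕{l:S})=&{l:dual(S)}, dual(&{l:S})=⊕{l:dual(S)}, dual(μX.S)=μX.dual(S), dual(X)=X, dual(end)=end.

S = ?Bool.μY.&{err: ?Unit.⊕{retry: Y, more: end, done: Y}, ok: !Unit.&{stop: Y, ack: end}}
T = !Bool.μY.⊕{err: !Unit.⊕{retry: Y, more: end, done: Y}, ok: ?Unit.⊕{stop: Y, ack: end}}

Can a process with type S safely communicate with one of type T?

?Bool | !Bool  ✓
  μY | μY  ✓ (μ self-dual)
    &{err,ok} | ⊕{err,ok}  ✓ label sets agree
      case err:
        ?Unit | !Unit  ✓
          ⊕{retry,more,done} | ⊕{retry,more,done}  ✗ choice polarity not flipped — not dual

NO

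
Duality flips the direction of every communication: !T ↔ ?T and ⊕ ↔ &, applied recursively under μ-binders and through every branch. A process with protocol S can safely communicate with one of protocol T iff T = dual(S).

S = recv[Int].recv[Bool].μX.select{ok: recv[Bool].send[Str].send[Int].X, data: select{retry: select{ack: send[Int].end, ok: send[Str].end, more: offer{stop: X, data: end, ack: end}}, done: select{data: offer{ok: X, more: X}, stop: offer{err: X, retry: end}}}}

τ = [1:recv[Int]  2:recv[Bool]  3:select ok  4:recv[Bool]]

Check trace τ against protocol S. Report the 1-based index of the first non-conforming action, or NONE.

step 1: recv[Int]  ok  state: recv[Bool].μX.…
step 2: recv[Bool]  ok  state: μX.…
step 3: select ok  ok  state: recv[Bool].send[Str].send[Int].μX.…
step 4: recv[Bool]  ok  state: send[Str].send[Int].μX.…
trace exhausted — no violation

NONE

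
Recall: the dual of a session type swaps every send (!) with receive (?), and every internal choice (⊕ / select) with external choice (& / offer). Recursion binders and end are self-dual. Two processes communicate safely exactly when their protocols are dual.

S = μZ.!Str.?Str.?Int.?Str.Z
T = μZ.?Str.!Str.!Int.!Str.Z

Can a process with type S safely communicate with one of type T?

YES

μZ | μZ  ✓ (binder kept)
  !Str | ?Str  ✓
    ?Str | !Str  ✓
      ?Int | !Int  ✓
        ?Str | !Str  ✓
          Z | Z  ✓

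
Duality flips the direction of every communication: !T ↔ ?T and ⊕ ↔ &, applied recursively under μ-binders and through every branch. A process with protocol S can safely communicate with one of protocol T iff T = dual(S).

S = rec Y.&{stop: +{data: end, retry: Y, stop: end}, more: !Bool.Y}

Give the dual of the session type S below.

rec Y ↦ rec Y  (μ self-dual)
  &{stop,more} ↦ +{stop,more}  (&→⊕)
    • stop:
      +{data,retry,stop} ↦ &{data,retry,stop}  (select→offer)
        • data:
          end self-dual
        • retry:
          Y self-dual
        • stop:
          end self-dual
    • more:
      !Bool ↦ ?Bool
        Y self-dual

rec Y.+{stop: &{data: end, retry: Y, stop: end}, more: ?Bool.Y}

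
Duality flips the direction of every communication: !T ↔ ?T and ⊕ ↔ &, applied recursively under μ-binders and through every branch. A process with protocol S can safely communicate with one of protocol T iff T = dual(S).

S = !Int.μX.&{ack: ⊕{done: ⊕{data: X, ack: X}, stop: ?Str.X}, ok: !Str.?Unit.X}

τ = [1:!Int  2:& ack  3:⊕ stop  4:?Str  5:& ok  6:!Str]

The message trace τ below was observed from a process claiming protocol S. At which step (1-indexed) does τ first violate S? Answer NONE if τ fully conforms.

NONE

[1] !Int  match  cont: μX.…
[2] & ack  match  cont: ⊕{done: ⊕{data: μX.…, ack: μX.…}, stop: ?Str.μX.…}
[3] ⊕ stop  match  cont: ?Str.μX.…
[4] ?Str  match  cont: μX.…
[5] & ok  match  cont: !Str.?Unit.μX.…
[6] !Str  match  cont: ?Unit.μX.…
trace exhausted — no violation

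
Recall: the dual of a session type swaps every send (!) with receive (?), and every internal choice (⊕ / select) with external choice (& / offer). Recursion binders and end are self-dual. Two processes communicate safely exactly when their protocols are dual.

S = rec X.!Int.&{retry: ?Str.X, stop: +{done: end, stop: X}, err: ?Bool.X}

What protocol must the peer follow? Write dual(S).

rec X.?Int.+{retry: !Str.X, stop: &{done: end, stop: X}, err: !Bool.X}

rec X = rec X  (rec unchanged)
  !Int = ?Int
    &{retry,stop,err} = +{retry,stop,err}  (offer→select)
      • retry:
        ?Str = !Str
          dual(X) = X
      • stop:
        +{done,stop} = &{done,stop}  (⊕→&)
          • done:
            dual(end) = end
          • stop:
            dual(X) = X
      • err:
        ?Bool = !Bool
          dual(X) = X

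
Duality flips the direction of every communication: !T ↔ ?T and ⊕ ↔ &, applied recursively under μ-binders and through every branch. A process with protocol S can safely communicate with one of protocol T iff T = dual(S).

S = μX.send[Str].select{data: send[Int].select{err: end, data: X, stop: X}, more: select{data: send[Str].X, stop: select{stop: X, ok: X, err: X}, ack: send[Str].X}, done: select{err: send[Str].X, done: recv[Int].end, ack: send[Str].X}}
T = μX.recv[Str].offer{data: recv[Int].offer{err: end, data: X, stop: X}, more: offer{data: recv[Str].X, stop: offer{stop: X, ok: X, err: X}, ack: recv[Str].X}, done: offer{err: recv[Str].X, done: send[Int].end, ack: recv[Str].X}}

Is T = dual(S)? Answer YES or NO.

μX vs μX  match (binder kept)
  send[Str] vs recv[Str]  match
    select{data,more,done} vs offer{data,more,done}  match same labels
      case data:
        send[Int] vs recv[Int]  match
          select{err,data,stop} vs offer{err,data,stop}  match same labels
            case err:
              end vs end  match
            case data:
              X vs X  match
            case stop:
              X vs X  match
      case more:
        select{data,stop,ack} vs offer{data,stop,ack}  match same labels
          case data:
            send[Str] vs recv[Str]  match
              X vs X  match
          case stop:
            select{stop,ok,err} vs offer{stop,ok,err}  match same labels
              case stop:
                X vs X  match
              case ok:
                X vs X  match
              case err:
                X vs X  match
          case ack:
            send[Str] vs recv[Str]  match
              X vs X  match
      case done:
        select{err,done,ack} vs offer{err,done,ack}  match same labels
          case err:
            send[Str] vs recv[Str]  match
              X vs X  match
          case done:
            recv[Int] vs send[Int]  match
              end vs end  match
          case ack:
            send[Str] vs recv[Str]  match
              X vs X  match

YES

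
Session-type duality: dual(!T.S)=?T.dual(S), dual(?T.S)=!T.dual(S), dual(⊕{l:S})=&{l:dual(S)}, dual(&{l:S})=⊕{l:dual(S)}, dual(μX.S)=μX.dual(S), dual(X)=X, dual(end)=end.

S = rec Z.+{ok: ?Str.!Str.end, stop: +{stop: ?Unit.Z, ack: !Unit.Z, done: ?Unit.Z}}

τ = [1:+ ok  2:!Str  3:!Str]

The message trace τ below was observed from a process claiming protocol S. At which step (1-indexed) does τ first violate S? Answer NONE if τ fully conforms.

[1] + ok  ok  residual = ?Str.!Str.end
[2] got !Str, protocol expects ?Str  ✗

2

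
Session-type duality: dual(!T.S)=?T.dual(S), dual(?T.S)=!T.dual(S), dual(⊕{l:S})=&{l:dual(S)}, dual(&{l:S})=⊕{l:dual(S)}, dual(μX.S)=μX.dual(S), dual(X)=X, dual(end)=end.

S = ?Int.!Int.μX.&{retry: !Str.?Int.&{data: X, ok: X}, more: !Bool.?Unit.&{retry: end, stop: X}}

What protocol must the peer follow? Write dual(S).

?Int = !Int
  !Int = ?Int
    μX = μX  (μ self-dual)
      &{retry,more} = ⊕{retry,more}  (offer→select)
        • retry:
          !Str = ?Str
            ?Int = !Int
              &{data,ok} = ⊕{data,ok}  (offer→select)
                • data:
                  X ↦ X
                • ok:
                  X ↦ X
        • more:
          !Bool = ?Bool
            ?Unit = !Unit
              &{retry,stop} = ⊕{retry,stop}  (offer→select)
                • retry:
                  end ↦ end
                • stop:
                  X ↦ X

!Int.?Int.μX.⊕{retry: ?Str.!Int.⊕{data: X, ok: X}, more: ?Bool.!Unit.⊕{retry: end, stop: X}}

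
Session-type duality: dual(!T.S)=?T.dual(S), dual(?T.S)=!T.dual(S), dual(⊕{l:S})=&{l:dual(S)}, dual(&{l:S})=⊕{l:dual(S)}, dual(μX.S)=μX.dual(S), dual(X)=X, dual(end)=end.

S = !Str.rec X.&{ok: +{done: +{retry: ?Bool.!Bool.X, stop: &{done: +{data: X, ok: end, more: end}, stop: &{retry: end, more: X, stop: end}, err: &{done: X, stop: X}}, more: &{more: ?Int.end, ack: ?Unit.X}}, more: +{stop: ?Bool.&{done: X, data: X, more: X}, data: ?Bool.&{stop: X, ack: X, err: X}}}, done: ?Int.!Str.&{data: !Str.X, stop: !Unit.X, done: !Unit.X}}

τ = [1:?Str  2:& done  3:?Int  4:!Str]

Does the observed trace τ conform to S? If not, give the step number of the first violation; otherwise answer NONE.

@1 got ?Str, protocol expects !Str  ✗

1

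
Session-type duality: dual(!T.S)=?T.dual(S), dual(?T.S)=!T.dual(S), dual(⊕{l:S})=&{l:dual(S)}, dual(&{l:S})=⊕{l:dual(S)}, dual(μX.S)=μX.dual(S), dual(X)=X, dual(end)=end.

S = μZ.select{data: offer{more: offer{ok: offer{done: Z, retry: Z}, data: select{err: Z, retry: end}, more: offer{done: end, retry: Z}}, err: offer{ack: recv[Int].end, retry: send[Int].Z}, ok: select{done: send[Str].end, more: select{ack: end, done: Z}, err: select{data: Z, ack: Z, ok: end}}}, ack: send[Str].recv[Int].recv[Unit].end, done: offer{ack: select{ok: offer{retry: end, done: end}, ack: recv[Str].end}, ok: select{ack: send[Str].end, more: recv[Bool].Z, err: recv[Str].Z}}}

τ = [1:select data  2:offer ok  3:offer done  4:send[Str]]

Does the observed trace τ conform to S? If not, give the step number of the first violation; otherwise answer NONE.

[1] select data  match  residual = offer{more: offer{ok: offer{done: μZ.…, retry: μZ.…}, data: select{err: μZ.…, retry: end}, more: offer{done: end, retry: μZ.…}}, err: offer{ack: recv[Int].end, retry: send[Int].μZ.…}, ok: select{done: send[Str].end, more: select{ack: end, done: μZ.…}, err: select{data: μZ.…, ack: μZ.…, ok: end}}}
[2] offer ok  match  residual = select{done: send[Str].end, more: select{ack: end, done: μZ.…}, err: select{data: μZ.…, ack: μZ.…, ok: end}}
[3] got offer done, protocol expects select done or select more or select err  ✗

3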